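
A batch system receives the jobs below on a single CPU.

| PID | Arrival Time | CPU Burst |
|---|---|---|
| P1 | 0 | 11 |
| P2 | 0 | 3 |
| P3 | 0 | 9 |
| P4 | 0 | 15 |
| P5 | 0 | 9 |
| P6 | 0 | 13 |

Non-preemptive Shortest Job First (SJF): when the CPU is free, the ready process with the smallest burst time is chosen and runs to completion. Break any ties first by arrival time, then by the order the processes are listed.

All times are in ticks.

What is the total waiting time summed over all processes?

Schedule: | P2 0-3 | P3 3-12 | P5 12-21 | P1 21-32 | P6 32-45 | P4 45-60 |
Completion: P1=32  P2=3  P3=12  P4=60  P5=21  P6=45
Turnaround (C−A): P1=32  P2=3  P3=12  P4=60  P5=21  P6=45
Waiting = turnaround − burst: P1=21, P2=0, P3=3, P4=45, P5=12, P6=32
Total waiting = 21 + 0 + 3 + 45 + 12 + 32 = 113

113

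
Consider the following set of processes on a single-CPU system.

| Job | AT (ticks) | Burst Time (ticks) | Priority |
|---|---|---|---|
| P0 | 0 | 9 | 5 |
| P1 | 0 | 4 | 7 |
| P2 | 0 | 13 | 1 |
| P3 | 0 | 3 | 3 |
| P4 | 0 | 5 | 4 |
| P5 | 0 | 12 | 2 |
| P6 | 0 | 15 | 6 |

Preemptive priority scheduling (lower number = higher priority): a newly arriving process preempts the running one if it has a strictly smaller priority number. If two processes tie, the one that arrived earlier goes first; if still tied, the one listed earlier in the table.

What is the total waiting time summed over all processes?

198

Gantt: | P2 0-13 | P5 13-25 | P3 25-28 | P4 28-33 | P0 33-42 | P6 42-57 | P1 57-61 |
Completion: P0=42  P1=61  P2=13  P3=28  P4=33  P5=25  P6=57
Turnaround (C−A): P0=42  P1=61  P2=13  P3=28  P4=33  P5=25  P6=57
Waiting = turnaround − burst: P0=33, P1=57, P2=0, P3=25, P4=28, P5=13, P6=42
Total waiting = 33 + 57 + 0 + 25 + 28 + 13 + 42 = 198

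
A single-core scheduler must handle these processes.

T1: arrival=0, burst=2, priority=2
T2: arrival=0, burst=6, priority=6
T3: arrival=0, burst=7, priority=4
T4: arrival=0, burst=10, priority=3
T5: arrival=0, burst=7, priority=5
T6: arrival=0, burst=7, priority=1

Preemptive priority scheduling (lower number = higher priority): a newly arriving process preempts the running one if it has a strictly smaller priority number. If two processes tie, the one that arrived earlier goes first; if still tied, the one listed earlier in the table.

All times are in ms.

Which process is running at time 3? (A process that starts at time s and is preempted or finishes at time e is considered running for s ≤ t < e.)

Gantt: | T6 0-7 | T1 7-9 | T4 9-19 | T3 19-26 | T5 26-33 | T2 33-39 |
Completion: T1=9  T2=39  T3=26  T4=19  T5=33  T6=7

T6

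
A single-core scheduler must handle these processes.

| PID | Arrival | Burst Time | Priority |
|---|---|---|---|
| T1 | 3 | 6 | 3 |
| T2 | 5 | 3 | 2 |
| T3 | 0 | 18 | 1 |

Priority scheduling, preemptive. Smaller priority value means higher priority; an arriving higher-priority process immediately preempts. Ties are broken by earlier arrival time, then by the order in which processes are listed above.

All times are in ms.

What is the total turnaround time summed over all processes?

58

Timeline: | T3 0-18 | T2 18-21 | T1 21-27 |
Completion: T1=27  T2=21  T3=18
Turnaround (C−A): T1=24  T2=16  T3=18
Turnaround = completion − arrival: T1=24, T2=16, T3=18
Total turnaround = 24 + 16 + 18 = 58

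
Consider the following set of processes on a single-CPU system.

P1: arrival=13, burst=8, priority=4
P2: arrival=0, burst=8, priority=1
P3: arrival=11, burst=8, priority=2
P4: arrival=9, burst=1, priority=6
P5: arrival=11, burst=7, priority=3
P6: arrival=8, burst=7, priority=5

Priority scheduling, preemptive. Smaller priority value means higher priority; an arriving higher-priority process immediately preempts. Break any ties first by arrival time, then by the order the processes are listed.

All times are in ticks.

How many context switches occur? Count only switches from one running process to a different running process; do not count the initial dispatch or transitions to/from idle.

6

Gantt: | P2 0-8 | P6 8-11 | P3 11-19 | P5 19-26 | P1 26-34 | P6 34-38 | P4 38-39 |
Completion: P1=34  P2=8  P3=19  P4=39  P5=26  P6=38
Turnaround (C−A): P1=21  P2=8  P3=8  P4=30  P5=15  P6=30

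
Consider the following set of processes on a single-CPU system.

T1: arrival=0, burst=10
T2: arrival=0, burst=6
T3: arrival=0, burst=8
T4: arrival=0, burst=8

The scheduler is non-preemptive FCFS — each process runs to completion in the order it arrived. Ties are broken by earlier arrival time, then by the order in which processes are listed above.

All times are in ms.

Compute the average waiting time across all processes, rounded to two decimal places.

12.50

Schedule: | T1 0-10 | T2 10-16 | T3 16-24 | T4 24-32 |
Completion: T1=10  T2=16  T3=24  T4=32
Waiting times: T1=0, T2=10, T3=16, T4=24
Average waiting = (0+10+16+24) / 4 = 50/4 = 12.50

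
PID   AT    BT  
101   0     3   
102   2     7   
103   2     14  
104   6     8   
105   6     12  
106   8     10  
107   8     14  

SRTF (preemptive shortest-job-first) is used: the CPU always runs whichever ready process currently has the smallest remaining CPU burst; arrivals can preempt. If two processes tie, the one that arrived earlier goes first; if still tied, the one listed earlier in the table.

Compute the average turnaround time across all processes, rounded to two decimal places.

Schedule: | 101 0-3 | 102 3-10 | 104 10-18 | 106 18-28 | 105 28-40 | 103 40-54 | 107 54-68 |
Completion: 101=3  102=10  103=54  104=18  105=40  106=28  107=68
Turnaround (C−A): 101=3  102=8  103=52  104=12  105=34  106=20  107=60
Turnaround times: 101=3, 102=8, 103=52, 104=12, 105=34, 106=20, 107=60
Average turnaround = (3+8+52+12+34+20+60) / 7 = 189/7 = 27.00

27.00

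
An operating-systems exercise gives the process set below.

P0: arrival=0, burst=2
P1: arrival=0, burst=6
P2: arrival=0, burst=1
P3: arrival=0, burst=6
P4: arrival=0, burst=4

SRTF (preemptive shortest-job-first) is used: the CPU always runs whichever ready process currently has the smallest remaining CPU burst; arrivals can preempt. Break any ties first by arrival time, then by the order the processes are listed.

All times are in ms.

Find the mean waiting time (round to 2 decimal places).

4.80

Gantt: | P2 0-1 | P0 1-3 | P4 3-7 | P1 7-13 | P3 13-19 |
Completion: P0=3  P1=13  P2=1  P3=19  P4=7
Turnaround (C−A): P0=3  P1=13  P2=1  P3=19  P4=7
Waiting times: P0=1, P1=7, P2=0, P3=13, P4=3
Average waiting = (1+7+0+13+3) / 5 = 24/5 = 4.80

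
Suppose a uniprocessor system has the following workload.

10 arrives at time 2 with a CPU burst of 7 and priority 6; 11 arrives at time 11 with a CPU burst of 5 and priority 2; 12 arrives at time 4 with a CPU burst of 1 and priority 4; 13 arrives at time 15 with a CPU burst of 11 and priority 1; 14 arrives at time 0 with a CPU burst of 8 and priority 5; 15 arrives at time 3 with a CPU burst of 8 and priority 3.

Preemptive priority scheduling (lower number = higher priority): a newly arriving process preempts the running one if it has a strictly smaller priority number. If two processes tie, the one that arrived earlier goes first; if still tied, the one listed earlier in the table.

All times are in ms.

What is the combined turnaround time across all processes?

130

Schedule: | 14 0-3 | 15 3-11 | 11 11-15 | 13 15-26 | 11 26-27 | 12 27-28 | 14 28-33 | 10 33-40 |
Completion: 10=40  11=27  12=28  13=26  14=33  15=11
Turnaround = completion − arrival: 10=38, 11=16, 12=24, 13=11, 14=33, 15=8
Total turnaround = 38 + 16 + 24 + 11 + 33 + 8 = 130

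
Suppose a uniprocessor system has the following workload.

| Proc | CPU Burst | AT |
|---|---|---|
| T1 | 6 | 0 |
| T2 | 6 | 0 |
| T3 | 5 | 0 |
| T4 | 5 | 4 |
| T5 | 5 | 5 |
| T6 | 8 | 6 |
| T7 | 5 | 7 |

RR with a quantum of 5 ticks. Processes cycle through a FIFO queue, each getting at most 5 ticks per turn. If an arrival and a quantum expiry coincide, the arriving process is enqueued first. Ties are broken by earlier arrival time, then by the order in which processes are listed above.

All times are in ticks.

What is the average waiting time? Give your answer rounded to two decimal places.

Gantt: | T1 0-5 | T2 5-10 | T3 10-15 | T4 15-20 | T5 20-25 | T1 25-26 | T6 26-31 | T7 31-36 | T2 36-37 | T6 37-40 |
Completion: T1=26  T2=37  T3=15  T4=20  T5=25  T6=40  T7=36
Turnaround (C−A): T1=26  T2=37  T3=15  T4=16  T5=20  T6=34  T7=29
Waiting times: T1=20, T2=31, T3=10, T4=11, T5=15, T6=26, T7=24
Average waiting = (20+31+10+11+15+26+24) / 7 = 137/7 = 19.57

19.57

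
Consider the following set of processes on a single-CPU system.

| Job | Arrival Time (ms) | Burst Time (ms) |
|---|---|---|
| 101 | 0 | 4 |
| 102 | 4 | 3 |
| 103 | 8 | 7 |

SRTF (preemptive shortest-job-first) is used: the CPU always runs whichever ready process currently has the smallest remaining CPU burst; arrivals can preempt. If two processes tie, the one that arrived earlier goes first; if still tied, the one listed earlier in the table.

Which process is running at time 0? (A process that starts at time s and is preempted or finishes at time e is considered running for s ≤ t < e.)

Schedule: | 101 0-4 | 102 4-7 | idle 7-8 | 103 8-15 |
Completion: 101=4  102=7  103=15
Turnaround (C−A): 101=4  102=3  103=7

101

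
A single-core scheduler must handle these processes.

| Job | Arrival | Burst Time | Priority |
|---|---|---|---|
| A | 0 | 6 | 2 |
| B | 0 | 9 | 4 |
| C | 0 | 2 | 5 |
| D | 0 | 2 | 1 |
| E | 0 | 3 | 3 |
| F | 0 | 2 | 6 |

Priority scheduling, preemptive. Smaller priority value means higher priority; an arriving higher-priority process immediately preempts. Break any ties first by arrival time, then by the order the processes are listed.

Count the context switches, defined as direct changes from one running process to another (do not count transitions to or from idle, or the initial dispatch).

Gantt: | D 0-2 | A 2-8 | E 8-11 | B 11-20 | C 20-22 | F 22-24 |
Completion: A=8  B=20  C=22  D=2  E=11  F=24
Turnaround (C−A): A=8  B=20  C=22  D=2  E=11  F=24

5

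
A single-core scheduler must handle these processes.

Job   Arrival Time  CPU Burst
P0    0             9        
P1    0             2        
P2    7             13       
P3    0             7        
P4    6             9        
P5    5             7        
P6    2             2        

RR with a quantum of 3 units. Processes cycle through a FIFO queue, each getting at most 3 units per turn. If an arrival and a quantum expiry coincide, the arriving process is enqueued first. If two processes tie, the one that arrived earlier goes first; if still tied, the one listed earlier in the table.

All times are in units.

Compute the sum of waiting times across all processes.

142

Gantt: | P0 0-3 | P1 3-5 | P3 5-8 | P6 8-10 | P0 10-13 | P5 13-16 | P4 16-19 | P2 19-22 | P3 22-25 | P0 25-28 | P5 28-31 | P4 31-34 | P2 34-37 | P3 37-38 | P5 38-39 | P4 39-42 | P2 42-49 |
Completion: P0=28  P1=5  P2=49  P3=38  P4=42  P5=39  P6=10
Turnaround (C−A): P0=28  P1=5  P2=42  P3=38  P4=36  P5=34  P6=8
Waiting = turnaround − burst: P0=19, P1=3, P2=29, P3=31, P4=27, P5=27, P6=6
Total waiting = 19 + 3 + 29 + 31 + 27 + 27 + 6 = 142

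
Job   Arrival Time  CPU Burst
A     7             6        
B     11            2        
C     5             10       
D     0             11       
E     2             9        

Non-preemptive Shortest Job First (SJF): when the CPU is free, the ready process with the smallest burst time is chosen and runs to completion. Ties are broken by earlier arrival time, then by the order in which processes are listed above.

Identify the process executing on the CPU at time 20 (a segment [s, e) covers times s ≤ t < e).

Schedule: | D 0-11 | B 11-13 | A 13-19 | E 19-28 | C 28-38 |
Completion: A=19  B=13  C=38  D=11  E=28

E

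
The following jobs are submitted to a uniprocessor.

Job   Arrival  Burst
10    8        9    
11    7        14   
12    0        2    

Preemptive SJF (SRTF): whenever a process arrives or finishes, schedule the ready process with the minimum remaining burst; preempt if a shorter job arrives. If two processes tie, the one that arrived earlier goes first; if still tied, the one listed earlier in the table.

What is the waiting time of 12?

0

Timeline: | 12 0-2 | idle 2-7 | 11 7-8 | 10 8-17 | 11 17-30 |
Completion: 10=17  11=30  12=2
Waiting(12) = turnaround − burst = 2 − 2 = 0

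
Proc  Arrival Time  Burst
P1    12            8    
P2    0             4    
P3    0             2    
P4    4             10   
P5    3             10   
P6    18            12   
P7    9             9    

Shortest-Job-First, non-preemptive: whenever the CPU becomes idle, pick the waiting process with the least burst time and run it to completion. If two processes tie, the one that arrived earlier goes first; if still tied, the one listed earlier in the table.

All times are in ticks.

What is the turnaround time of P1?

12

Timeline: | P3 0-2 | P2 2-6 | P5 6-16 | P1 16-24 | P7 24-33 | P4 33-43 | P6 43-55 |
Completion: P1=24  P2=6  P3=2  P4=43  P5=16  P6=55  P7=33
Turnaround(P1) = completion − arrival = 24 − 12 = 12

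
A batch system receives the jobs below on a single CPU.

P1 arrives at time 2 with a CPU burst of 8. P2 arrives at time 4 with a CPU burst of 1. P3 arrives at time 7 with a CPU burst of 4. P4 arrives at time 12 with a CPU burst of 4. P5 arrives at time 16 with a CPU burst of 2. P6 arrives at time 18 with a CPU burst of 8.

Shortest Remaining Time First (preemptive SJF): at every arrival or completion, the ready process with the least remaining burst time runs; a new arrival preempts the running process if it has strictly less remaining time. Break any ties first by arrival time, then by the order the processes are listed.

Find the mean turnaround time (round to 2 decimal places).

Schedule: | idle 0-2 | P1 2-4 | P2 4-5 | P1 5-11 | P3 11-15 | P4 15-16 | P5 16-18 | P4 18-21 | P6 21-29 |
Completion: P1=11  P2=5  P3=15  P4=21  P5=18  P6=29
Turnaround times: P1=9, P2=1, P3=8, P4=9, P5=2, P6=11
Average turnaround = (9+1+8+9+2+11) / 6 = 40/6 = 6.67

6.67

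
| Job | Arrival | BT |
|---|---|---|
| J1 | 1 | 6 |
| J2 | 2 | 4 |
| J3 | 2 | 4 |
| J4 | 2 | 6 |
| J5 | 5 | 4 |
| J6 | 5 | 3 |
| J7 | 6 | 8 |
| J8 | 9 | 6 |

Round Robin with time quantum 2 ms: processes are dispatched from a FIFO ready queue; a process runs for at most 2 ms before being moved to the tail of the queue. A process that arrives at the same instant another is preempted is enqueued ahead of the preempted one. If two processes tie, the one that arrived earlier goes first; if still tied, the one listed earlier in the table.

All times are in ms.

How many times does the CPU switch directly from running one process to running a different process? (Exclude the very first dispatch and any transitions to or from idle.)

20

Timeline: | idle 0-1 | J1 1-3 | J2 3-5 | J3 5-7 | J4 7-9 | J1 9-11 | J5 11-13 | J6 13-15 | J2 15-17 | J7 17-19 | J3 19-21 | J8 21-23 | J4 23-25 | J1 25-27 | J5 27-29 | J6 29-30 | J7 30-32 | J8 32-34 | J4 34-36 | J7 36-38 | J8 38-40 | J7 40-42 |
Completion: J1=27  J2=17  J3=21  J4=36  J5=29  J6=30  J7=42  J8=40
Turnaround (C−A): J1=26  J2=15  J3=19  J4=34  J5=24  J6=25  J7=36  J8=31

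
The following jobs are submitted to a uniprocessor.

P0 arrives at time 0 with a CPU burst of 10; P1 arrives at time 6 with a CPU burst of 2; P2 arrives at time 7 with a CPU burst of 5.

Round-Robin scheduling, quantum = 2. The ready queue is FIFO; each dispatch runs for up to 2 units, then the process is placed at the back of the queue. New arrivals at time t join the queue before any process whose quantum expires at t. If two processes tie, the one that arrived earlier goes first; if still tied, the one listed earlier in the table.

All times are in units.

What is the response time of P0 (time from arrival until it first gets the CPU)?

0

Gantt: | P0 0-6 | P1 6-8 | P0 8-10 | P2 10-12 | P0 12-14 | P2 14-17 |
Completion: P0=14  P1=8  P2=17
Turnaround (C−A): P0=14  P1=2  P2=10
Response(P0) = first start − arrival = 0 − 0 = 0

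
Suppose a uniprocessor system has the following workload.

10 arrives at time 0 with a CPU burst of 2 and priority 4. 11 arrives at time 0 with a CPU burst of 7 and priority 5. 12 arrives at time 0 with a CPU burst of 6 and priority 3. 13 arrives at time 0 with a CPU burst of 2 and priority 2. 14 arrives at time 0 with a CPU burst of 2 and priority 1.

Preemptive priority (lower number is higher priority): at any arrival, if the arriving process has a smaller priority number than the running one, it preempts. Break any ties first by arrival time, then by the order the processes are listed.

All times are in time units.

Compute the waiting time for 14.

Schedule: | 14 0-2 | 13 2-4 | 12 4-10 | 10 10-12 | 11 12-19 |
Completion: 10=12  11=19  12=10  13=4  14=2
Turnaround (C−A): 10=12  11=19  12=10  13=4  14=2
Waiting(14) = turnaround − burst = 2 − 2 = 0

0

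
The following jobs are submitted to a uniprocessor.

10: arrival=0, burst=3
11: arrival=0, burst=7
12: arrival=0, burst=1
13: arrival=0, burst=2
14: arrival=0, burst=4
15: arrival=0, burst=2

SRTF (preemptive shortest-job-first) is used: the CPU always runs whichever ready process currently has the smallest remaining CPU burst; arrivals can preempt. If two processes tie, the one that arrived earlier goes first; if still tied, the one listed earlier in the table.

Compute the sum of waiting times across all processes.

Schedule: | 12 0-1 | 13 1-3 | 15 3-5 | 10 5-8 | 14 8-12 | 11 12-19 |
Completion: 10=8  11=19  12=1  13=3  14=12  15=5
Turnaround (C−A): 10=8  11=19  12=1  13=3  14=12  15=5
Waiting = turnaround − burst: 10=5, 11=12, 12=0, 13=1, 14=8, 15=3
Total waiting = 5 + 12 + 0 + 1 + 8 + 3 = 29

29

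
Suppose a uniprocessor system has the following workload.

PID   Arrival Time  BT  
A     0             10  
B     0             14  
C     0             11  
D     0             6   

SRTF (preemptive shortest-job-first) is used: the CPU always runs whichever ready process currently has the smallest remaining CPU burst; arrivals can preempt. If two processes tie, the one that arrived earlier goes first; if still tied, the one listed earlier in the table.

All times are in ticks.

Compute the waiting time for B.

Timeline: | D 0-6 | A 6-16 | C 16-27 | B 27-41 |
Completion: A=16  B=41  C=27  D=6
Waiting(B) = turnaround − burst = 41 − 14 = 27

27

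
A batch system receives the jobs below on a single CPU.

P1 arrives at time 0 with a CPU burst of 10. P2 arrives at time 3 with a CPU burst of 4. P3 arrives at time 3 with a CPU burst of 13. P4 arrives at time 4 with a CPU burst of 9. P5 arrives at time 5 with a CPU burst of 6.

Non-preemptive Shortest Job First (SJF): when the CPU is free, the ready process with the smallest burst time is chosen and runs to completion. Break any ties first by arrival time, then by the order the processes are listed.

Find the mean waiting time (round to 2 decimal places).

11.60

Schedule: | P1 0-10 | P2 10-14 | P5 14-20 | P4 20-29 | P3 29-42 |
Completion: P1=10  P2=14  P3=42  P4=29  P5=20
Turnaround (C−A): P1=10  P2=11  P3=39  P4=25  P5=15
Waiting times: P1=0, P2=7, P3=26, P4=16, P5=9
Average waiting = (0+7+26+16+9) / 5 = 58/5 = 11.60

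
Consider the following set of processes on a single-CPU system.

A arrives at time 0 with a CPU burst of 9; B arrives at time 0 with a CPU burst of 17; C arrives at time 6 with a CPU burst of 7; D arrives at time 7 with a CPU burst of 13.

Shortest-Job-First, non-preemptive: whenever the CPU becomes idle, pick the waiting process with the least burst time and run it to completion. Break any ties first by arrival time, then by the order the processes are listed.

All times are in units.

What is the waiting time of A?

0

Timeline: | A 0-9 | C 9-16 | D 16-29 | B 29-46 |
Completion: A=9  B=46  C=16  D=29
Turnaround (C−A): A=9  B=46  C=10  D=22
Waiting(A) = turnaround − burst = 9 − 9 = 0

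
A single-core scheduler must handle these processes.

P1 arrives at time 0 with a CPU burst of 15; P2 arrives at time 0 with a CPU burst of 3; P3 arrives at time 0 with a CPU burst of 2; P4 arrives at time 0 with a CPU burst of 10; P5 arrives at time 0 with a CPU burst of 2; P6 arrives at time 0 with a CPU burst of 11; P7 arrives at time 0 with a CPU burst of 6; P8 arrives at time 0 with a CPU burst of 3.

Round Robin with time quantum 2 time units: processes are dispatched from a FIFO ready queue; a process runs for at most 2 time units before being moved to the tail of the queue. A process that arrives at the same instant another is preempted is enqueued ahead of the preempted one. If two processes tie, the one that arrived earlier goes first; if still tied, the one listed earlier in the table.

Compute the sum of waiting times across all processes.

Timeline: | P1 0-2 | P2 2-4 | P3 4-6 | P4 6-8 | P5 8-10 | P6 10-12 | P7 12-14 | P8 14-16 | P1 16-18 | P2 18-19 | P4 19-21 | P6 21-23 | P7 23-25 | P8 25-26 | P1 26-28 | P4 28-30 | P6 30-32 | P7 32-34 | P1 34-36 | P4 36-38 | P6 38-40 | P1 40-42 | P4 42-44 | P6 44-46 | P1 46-48 | P6 48-49 | P1 49-52 |
Completion: P1=52  P2=19  P3=6  P4=44  P5=10  P6=49  P7=34  P8=26
Turnaround (C−A): P1=52  P2=19  P3=6  P4=44  P5=10  P6=49  P7=34  P8=26
Waiting = turnaround − burst: P1=37, P2=16, P3=4, P4=34, P5=8, P6=38, P7=28, P8=23
Total waiting = 37 + 16 + 4 + 34 + 8 + 38 + 28 + 23 = 188

188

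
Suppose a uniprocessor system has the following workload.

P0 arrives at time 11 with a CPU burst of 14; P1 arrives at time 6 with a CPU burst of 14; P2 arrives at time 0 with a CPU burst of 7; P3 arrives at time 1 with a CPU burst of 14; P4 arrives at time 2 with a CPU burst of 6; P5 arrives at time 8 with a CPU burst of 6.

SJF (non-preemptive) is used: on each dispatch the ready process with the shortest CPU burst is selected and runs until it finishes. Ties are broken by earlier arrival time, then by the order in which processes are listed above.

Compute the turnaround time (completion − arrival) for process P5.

Timeline: | P2 0-7 | P4 7-13 | P5 13-19 | P3 19-33 | P1 33-47 | P0 47-61 |
Completion: P0=61  P1=47  P2=7  P3=33  P4=13  P5=19
Turnaround (C−A): P0=50  P1=41  P2=7  P3=32  P4=11  P5=11
Turnaround(P5) = completion − arrival = 19 − 8 = 11

11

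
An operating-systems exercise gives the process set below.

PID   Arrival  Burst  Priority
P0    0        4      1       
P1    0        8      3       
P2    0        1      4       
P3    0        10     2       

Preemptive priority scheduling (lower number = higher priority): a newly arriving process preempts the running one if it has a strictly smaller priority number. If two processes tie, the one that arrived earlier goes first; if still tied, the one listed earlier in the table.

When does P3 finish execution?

Gantt: | P0 0-4 | P3 4-14 | P1 14-22 | P2 22-23 |
Completion: P0=4  P1=22  P2=23  P3=14
Turnaround (C−A): P0=4  P1=22  P2=23  P3=14

14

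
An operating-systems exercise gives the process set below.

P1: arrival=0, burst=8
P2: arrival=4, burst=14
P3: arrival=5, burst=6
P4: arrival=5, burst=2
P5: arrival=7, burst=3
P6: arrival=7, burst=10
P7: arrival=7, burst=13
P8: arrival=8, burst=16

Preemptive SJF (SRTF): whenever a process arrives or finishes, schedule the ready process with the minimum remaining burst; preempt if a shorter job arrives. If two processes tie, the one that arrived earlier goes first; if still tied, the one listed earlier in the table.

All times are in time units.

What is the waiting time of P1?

Gantt: | P1 0-5 | P4 5-7 | P1 7-10 | P5 10-13 | P3 13-19 | P6 19-29 | P7 29-42 | P2 42-56 | P8 56-72 |
Completion: P1=10  P2=56  P3=19  P4=7  P5=13  P6=29  P7=42  P8=72
Turnaround (C−A): P1=10  P2=52  P3=14  P4=2  P5=6  P6=22  P7=35  P8=64
Waiting(P1) = turnaround − burst = 10 − 8 = 2

2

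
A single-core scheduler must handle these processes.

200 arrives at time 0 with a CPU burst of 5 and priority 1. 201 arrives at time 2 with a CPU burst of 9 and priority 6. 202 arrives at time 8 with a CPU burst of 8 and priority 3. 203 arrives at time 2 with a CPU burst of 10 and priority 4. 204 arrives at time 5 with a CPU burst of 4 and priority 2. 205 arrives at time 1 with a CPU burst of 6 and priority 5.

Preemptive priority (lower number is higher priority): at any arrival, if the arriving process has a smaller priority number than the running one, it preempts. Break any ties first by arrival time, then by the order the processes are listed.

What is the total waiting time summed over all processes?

73

Schedule: | 200 0-5 | 204 5-9 | 202 9-17 | 203 17-27 | 205 27-33 | 201 33-42 |
Completion: 200=5  201=42  202=17  203=27  204=9  205=33
Waiting = turnaround − burst: 200=0, 201=31, 202=1, 203=15, 204=0, 205=26
Total waiting = 0 + 31 + 1 + 15 + 0 + 26 = 73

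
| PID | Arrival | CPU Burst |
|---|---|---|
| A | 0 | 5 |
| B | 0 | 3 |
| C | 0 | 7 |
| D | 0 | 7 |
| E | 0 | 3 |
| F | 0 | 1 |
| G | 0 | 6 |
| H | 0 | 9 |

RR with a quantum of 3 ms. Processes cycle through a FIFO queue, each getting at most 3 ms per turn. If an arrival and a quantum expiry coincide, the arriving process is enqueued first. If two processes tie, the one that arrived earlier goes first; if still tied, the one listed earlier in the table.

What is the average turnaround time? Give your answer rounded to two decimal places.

Schedule: | A 0-3 | B 3-6 | C 6-9 | D 9-12 | E 12-15 | F 15-16 | G 16-19 | H 19-22 | A 22-24 | C 24-27 | D 27-30 | G 30-33 | H 33-36 | C 36-37 | D 37-38 | H 38-41 |
Completion: A=24  B=6  C=37  D=38  E=15  F=16  G=33  H=41
Turnaround times: A=24, B=6, C=37, D=38, E=15, F=16, G=33, H=41
Average turnaround = (24+6+37+38+15+16+33+41) / 8 = 210/8 = 26.25

26.25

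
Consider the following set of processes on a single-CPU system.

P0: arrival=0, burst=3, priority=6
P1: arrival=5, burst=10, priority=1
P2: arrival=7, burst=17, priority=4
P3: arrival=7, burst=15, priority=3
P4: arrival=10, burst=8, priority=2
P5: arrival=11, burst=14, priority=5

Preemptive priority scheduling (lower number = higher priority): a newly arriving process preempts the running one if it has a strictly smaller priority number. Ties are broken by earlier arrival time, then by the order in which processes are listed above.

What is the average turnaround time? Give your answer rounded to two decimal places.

27.17

Schedule: | P0 0-3 | idle 3-5 | P1 5-15 | P4 15-23 | P3 23-38 | P2 38-55 | P5 55-69 |
Completion: P0=3  P1=15  P2=55  P3=38  P4=23  P5=69
Turnaround times: P0=3, P1=10, P2=48, P3=31, P4=13, P5=58
Average turnaround = (3+10+48+31+13+58) / 6 = 163/6 = 27.17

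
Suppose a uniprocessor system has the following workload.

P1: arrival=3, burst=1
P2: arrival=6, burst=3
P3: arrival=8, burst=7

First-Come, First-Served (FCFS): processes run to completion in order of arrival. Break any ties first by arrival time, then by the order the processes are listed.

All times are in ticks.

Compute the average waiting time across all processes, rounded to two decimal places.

0.33

Timeline: | idle 0-3 | P1 3-4 | idle 4-6 | P2 6-9 | P3 9-16 |
Completion: P1=4  P2=9  P3=16
Turnaround (C−A): P1=1  P2=3  P3=8
Waiting times: P1=0, P2=0, P3=1
Average waiting = (0+0+1) / 3 = 1/3 = 0.33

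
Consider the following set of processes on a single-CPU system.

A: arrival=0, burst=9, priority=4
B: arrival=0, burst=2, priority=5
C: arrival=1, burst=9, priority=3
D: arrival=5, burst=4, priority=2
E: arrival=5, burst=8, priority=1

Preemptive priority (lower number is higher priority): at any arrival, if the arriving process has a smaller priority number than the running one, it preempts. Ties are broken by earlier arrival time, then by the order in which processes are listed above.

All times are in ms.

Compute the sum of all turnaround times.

Schedule: | A 0-1 | C 1-5 | E 5-13 | D 13-17 | C 17-22 | A 22-30 | B 30-32 |
Completion: A=30  B=32  C=22  D=17  E=13
Turnaround (C−A): A=30  B=32  C=21  D=12  E=8
Turnaround = completion − arrival: A=30, B=32, C=21, D=12, E=8
Total turnaround = 30 + 32 + 21 + 12 + 8 = 103

103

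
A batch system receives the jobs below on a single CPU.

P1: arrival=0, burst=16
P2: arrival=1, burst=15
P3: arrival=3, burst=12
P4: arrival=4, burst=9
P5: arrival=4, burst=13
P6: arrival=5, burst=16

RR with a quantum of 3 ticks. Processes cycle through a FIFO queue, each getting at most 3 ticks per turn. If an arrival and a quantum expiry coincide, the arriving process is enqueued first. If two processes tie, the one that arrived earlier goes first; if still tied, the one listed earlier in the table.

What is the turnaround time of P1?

Schedule: | P1 0-3 | P2 3-6 | P3 6-9 | P1 9-12 | P4 12-15 | P5 15-18 | P6 18-21 | P2 21-24 | P3 24-27 | P1 27-30 | P4 30-33 | P5 33-36 | P6 36-39 | P2 39-42 | P3 42-45 | P1 45-48 | P4 48-51 | P5 51-54 | P6 54-57 | P2 57-60 | P3 60-63 | P1 63-66 | P5 66-69 | P6 69-72 | P2 72-75 | P1 75-76 | P5 76-77 | P6 77-81 |
Completion: P1=76  P2=75  P3=63  P4=51  P5=77  P6=81
Turnaround(P1) = completion − arrival = 76 − 0 = 76

76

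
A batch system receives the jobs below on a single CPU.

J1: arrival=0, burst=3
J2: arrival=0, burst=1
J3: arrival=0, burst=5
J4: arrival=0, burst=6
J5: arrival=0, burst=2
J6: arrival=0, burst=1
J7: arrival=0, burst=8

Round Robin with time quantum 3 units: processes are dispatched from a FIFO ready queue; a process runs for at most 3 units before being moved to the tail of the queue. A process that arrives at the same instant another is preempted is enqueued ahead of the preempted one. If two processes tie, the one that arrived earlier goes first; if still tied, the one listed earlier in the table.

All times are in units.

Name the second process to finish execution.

Schedule: | J1 0-3 | J2 3-4 | J3 4-7 | J4 7-10 | J5 10-12 | J6 12-13 | J7 13-16 | J3 16-18 | J4 18-21 | J7 21-26 |
Completion: J1=3  J2=4  J3=18  J4=21  J5=12  J6=13  J7=26
Turnaround (C−A): J1=3  J2=4  J3=18  J4=21  J5=12  J6=13  J7=26
Finish order: J1 → J2 → J5 → J6 → J3 → J4 → J7

J2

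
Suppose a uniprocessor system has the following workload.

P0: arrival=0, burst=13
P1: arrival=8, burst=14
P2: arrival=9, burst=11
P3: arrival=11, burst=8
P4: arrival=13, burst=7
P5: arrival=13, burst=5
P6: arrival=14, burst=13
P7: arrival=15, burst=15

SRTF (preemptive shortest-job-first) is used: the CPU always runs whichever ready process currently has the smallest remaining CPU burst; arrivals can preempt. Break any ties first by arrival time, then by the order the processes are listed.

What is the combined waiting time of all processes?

178

Gantt: | P0 0-13 | P5 13-18 | P4 18-25 | P3 25-33 | P2 33-44 | P6 44-57 | P1 57-71 | P7 71-86 |
Completion: P0=13  P1=71  P2=44  P3=33  P4=25  P5=18  P6=57  P7=86
Turnaround (C−A): P0=13  P1=63  P2=35  P3=22  P4=12  P5=5  P6=43  P7=71
Waiting = turnaround − burst: P0=0, P1=49, P2=24, P3=14, P4=5, P5=0, P6=30, P7=56
Total waiting = 0 + 49 + 24 + 14 + 5 + 0 + 30 + 56 = 178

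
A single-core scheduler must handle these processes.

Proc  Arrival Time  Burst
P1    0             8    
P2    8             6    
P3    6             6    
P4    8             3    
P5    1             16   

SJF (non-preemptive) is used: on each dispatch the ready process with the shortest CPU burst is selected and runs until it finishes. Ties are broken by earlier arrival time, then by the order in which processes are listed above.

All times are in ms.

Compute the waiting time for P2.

Timeline: | P1 0-8 | P4 8-11 | P3 11-17 | P2 17-23 | P5 23-39 |
Completion: P1=8  P2=23  P3=17  P4=11  P5=39
Turnaround (C−A): P1=8  P2=15  P3=11  P4=3  P5=38
Waiting(P2) = turnaround − burst = 15 − 6 = 9

9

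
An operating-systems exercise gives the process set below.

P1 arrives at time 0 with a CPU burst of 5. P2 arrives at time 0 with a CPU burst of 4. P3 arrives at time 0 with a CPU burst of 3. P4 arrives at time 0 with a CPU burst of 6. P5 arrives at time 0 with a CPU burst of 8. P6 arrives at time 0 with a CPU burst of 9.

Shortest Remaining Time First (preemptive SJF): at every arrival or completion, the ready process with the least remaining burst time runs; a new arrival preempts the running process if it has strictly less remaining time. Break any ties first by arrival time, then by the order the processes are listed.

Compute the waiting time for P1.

7

Gantt: | P3 0-3 | P2 3-7 | P1 7-12 | P4 12-18 | P5 18-26 | P6 26-35 |
Completion: P1=12  P2=7  P3=3  P4=18  P5=26  P6=35
Waiting(P1) = turnaround − burst = 12 − 5 = 7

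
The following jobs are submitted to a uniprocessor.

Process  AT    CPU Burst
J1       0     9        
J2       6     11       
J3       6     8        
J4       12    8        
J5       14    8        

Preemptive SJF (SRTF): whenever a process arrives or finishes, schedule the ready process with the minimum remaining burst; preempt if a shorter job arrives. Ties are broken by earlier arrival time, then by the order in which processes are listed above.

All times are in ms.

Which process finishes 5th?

Gantt: | J1 0-9 | J3 9-17 | J4 17-25 | J5 25-33 | J2 33-44 |
Completion: J1=9  J2=44  J3=17  J4=25  J5=33
Turnaround (C−A): J1=9  J2=38  J3=11  J4=13  J5=19
Finish order: J1 → J3 → J4 → J5 → J2

J2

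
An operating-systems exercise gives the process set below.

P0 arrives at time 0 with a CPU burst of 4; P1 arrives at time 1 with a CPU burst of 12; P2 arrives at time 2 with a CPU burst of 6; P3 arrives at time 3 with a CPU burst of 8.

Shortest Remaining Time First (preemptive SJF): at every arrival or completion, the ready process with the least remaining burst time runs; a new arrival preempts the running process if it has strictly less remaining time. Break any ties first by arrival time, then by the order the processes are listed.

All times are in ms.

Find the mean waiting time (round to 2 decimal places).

Timeline: | P0 0-4 | P2 4-10 | P3 10-18 | P1 18-30 |
Completion: P0=4  P1=30  P2=10  P3=18
Turnaround (C−A): P0=4  P1=29  P2=8  P3=15
Waiting times: P0=0, P1=17, P2=2, P3=7
Average waiting = (0+17+2+7) / 4 = 26/4 = 6.50

6.50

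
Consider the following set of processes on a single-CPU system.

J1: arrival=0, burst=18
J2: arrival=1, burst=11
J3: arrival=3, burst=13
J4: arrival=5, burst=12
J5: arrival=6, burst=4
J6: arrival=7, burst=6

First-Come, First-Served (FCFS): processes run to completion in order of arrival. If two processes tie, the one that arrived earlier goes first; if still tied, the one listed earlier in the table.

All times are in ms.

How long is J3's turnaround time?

39

Schedule: | J1 0-18 | J2 18-29 | J3 29-42 | J4 42-54 | J5 54-58 | J6 58-64 |
Completion: J1=18  J2=29  J3=42  J4=54  J5=58  J6=64
Turnaround (C−A): J1=18  J2=28  J3=39  J4=49  J5=52  J6=57
Turnaround(J3) = completion − arrival = 42 − 3 = 39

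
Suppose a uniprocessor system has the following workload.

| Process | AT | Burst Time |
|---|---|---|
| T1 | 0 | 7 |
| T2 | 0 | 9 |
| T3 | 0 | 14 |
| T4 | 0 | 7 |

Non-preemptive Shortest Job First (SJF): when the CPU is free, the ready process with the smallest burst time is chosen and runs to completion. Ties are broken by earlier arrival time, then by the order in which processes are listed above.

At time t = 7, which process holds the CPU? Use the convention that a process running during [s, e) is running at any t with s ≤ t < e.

Timeline: | T1 0-7 | T4 7-14 | T2 14-23 | T3 23-37 |
Completion: T1=7  T2=23  T3=37  T4=14

T4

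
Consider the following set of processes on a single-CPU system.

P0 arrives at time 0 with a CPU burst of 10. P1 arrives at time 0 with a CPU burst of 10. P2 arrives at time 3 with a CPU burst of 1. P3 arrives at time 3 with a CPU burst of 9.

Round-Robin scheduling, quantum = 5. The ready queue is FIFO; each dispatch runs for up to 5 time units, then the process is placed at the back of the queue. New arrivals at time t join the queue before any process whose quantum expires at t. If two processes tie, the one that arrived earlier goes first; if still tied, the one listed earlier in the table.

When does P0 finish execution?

Gantt: | P0 0-5 | P1 5-10 | P2 10-11 | P3 11-16 | P0 16-21 | P1 21-26 | P3 26-30 |
Completion: P0=21  P1=26  P2=11  P3=30
Turnaround (C−A): P0=21  P1=26  P2=8  P3=27

21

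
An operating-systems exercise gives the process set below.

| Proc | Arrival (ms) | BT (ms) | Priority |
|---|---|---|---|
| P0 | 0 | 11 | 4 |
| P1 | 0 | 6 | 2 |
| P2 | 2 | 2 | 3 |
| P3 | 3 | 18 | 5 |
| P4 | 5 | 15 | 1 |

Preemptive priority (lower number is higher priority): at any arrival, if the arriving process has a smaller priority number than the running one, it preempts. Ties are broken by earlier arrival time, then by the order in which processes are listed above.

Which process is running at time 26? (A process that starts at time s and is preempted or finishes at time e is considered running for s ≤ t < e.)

P0

Schedule: | P1 0-5 | P4 5-20 | P1 20-21 | P2 21-23 | P0 23-34 | P3 34-52 |
Completion: P0=34  P1=21  P2=23  P3=52  P4=20
Turnaround (C−A): P0=34  P1=21  P2=21  P3=49  P4=15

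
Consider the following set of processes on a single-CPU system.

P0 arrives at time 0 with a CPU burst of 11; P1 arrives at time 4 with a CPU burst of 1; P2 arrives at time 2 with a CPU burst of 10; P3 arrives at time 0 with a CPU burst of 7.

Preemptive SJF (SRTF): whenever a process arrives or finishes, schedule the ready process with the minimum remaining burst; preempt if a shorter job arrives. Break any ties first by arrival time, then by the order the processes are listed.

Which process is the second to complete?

P3

Schedule: | P3 0-4 | P1 4-5 | P3 5-8 | P2 8-18 | P0 18-29 |
Completion: P0=29  P1=5  P2=18  P3=8
Finish order: P1 → P3 → P2 → P0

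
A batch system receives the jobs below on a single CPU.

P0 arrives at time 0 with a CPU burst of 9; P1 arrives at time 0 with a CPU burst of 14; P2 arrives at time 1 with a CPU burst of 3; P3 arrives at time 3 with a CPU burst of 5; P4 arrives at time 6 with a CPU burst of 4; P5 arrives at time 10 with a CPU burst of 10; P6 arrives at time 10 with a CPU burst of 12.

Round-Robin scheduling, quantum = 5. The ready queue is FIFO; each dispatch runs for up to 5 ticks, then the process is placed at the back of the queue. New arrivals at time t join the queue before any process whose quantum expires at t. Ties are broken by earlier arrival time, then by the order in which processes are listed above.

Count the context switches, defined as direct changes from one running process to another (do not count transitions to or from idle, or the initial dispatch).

Schedule: | P0 0-5 | P1 5-10 | P2 10-13 | P3 13-18 | P0 18-22 | P4 22-26 | P5 26-31 | P6 31-36 | P1 36-41 | P5 41-46 | P6 46-51 | P1 51-55 | P6 55-57 |
Completion: P0=22  P1=55  P2=13  P3=18  P4=26  P5=46  P6=57

12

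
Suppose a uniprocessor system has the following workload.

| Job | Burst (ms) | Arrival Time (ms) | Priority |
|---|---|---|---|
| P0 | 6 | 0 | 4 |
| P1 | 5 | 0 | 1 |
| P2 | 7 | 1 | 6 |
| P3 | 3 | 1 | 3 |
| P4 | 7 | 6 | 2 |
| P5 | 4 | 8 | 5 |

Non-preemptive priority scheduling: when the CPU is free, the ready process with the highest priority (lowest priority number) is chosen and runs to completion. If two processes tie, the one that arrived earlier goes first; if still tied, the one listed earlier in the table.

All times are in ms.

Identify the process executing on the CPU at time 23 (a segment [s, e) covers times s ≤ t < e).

Timeline: | P1 0-5 | P3 5-8 | P4 8-15 | P0 15-21 | P5 21-25 | P2 25-32 |
Completion: P0=21  P1=5  P2=32  P3=8  P4=15  P5=25

P5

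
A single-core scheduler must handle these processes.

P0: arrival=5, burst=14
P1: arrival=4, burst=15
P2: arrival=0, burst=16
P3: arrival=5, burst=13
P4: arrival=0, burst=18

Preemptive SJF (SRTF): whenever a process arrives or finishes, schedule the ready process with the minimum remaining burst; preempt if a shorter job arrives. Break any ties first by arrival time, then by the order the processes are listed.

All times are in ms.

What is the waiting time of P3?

11

Timeline: | P2 0-16 | P3 16-29 | P0 29-43 | P1 43-58 | P4 58-76 |
Completion: P0=43  P1=58  P2=16  P3=29  P4=76
Turnaround (C−A): P0=38  P1=54  P2=16  P3=24  P4=76
Waiting(P3) = turnaround − burst = 24 − 13 = 11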